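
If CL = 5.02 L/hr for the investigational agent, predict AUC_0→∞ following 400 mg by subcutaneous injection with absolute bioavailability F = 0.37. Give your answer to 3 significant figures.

AUC_0→∞ = F × Dose / CL
        = 0.37 × 400 / 5.02 = 29.4821 mg/L·hr

AUC = 29.5 mg/L·hr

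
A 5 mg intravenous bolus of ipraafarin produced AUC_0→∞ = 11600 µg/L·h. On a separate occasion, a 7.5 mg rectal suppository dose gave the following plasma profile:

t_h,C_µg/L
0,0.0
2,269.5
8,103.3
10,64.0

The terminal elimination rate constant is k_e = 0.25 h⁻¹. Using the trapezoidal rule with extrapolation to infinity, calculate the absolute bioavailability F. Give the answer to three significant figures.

Trapezoidal AUC_0→10 (rectal suppository):
  [0→2]: (0.0+269.5)/2 × 2 = 269.5
  [2→8]: (269.5+103.3)/2 × 6 = 1118.4
  [8→10]: (103.3+64.0)/2 × 2 = 167.3
  Sum = 1555.2 µg/L·h
Tail: C_last/k_e = 64.0/0.25 = 256.000
AUC_0→∞ (rectal suppository) = 1555.2 + 256.000 = 1811.2 µg/L·h
F = (AUC_ev/D_ev)/(AUC_iv/D_iv) = (1811.2/7.5)/(11600/5) = 241.493/2320 = 0.1041

F = 0.104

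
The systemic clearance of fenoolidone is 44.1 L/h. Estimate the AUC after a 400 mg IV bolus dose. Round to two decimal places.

AUC = 9.07 mg/L·h

AUC_0→∞ = Dose_iv / CL
        = 400 / 44.1 = 9.07029 mg/L·h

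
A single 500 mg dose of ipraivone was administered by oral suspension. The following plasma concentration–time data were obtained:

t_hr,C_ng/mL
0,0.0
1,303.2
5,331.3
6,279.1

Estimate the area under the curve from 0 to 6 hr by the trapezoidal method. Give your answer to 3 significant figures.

Trapezoidal AUC_0→6:
  [0→1]: (0.0+303.2)/2 × 1 = 151.6
  [1→5]: (303.2+331.3)/2 × 4 = 1269.0
  [5→6]: (331.3+279.1)/2 × 1 = 305.2
  Sum = 1725.8 ng/mL·hr

AUC = 1730 ng/mL·hr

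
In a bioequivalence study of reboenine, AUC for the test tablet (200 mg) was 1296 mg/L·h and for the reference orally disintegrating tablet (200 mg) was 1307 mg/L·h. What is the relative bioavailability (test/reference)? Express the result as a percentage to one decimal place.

F_rel = 99.2%

F_rel = (AUC_test/D_test) / (AUC_ref/D_ref)
      = (1296/200) / (1307/200)
      = 6.48 / 6.535 = 0.9916 = 99.16%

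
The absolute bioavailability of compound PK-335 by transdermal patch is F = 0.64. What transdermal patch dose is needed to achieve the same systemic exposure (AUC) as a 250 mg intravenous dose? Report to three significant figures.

D_transdermal = 391 mg

For equal systemic exposure: F × D_ev = D_iv
D_ev = D_iv / F = 250 / 0.64 = 390.625 mg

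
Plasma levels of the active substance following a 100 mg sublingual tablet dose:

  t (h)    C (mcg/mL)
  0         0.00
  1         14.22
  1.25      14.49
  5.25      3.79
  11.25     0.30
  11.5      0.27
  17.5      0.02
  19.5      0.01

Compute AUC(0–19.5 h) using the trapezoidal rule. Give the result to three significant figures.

AUC = 60.5 mcg/mL·h

Trapezoidal AUC_0→19.5:
  [0→1]: (0.00+14.22)/2 × 1 = 7.11
  [1→1.25]: (14.22+14.49)/2 × 0.25 = 3.58875
  [1.25→5.25]: (14.49+3.79)/2 × 4 = 36.56
  [5.25→11.25]: (3.79+0.30)/2 × 6 = 12.27
  [11.25→11.5]: (0.30+0.27)/2 × 0.25 = 0.07125
  [11.5→17.5]: (0.27+0.02)/2 × 6 = 0.87
  [17.5→19.5]: (0.02+0.01)/2 × 2 = 0.03
  Sum = 60.5 mcg/mL·h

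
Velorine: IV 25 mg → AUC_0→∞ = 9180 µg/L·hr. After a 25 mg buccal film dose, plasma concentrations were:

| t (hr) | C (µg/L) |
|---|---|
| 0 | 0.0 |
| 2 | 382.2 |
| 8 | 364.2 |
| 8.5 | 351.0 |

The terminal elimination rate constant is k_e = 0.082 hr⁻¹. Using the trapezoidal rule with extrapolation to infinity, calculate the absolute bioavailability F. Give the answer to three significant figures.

F = 0.771

Trapezoidal AUC_0→8.5 (buccal film):
  [0→2]: (0.0+382.2)/2 × 2 = 382.2
  [2→8]: (382.2+364.2)/2 × 6 = 2239.2
  [8→8.5]: (364.2+351.0)/2 × 0.5 = 178.8
  Sum = 2800.2 µg/L·hr
Tail: C_last/k_e = 351.0/0.082 = 4280.488
AUC_0→∞ (buccal film) = 2800.2 + 4280.488 = 7080.688 µg/L·hr
F = (AUC_ev/D_ev)/(AUC_iv/D_iv) = (7080.688/25)/(9180/25) = 283.22752/367.2 = 0.7713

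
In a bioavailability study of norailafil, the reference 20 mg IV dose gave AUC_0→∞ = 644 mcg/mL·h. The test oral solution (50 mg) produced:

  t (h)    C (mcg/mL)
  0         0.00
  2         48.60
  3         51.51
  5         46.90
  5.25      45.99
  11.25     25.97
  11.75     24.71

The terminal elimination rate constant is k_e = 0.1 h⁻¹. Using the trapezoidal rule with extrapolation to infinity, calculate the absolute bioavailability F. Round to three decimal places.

Trapezoidal AUC_0→11.75 (oral solution):
  [0→2]: (0.00+48.60)/2 × 2 = 48.6
  [2→3]: (48.60+51.51)/2 × 1 = 50.055
  [3→5]: (51.51+46.90)/2 × 2 = 98.41
  [5→5.25]: (46.90+45.99)/2 × 0.25 = 11.61125
  [5.25→11.25]: (45.99+25.97)/2 × 6 = 215.88
  [11.25→11.75]: (25.97+24.71)/2 × 0.5 = 12.67
  Sum = 437.22625 mcg/mL·h
Tail: C_last/k_e = 24.71/0.1 = 247.100
AUC_0→∞ (oral solution) = 437.22625 + 247.100 = 684.32625 mcg/mL·h
F = (AUC_ev/D_ev)/(AUC_iv/D_iv) = (684.32625/50)/(644/20) = 13.686525/32.2 = 0.4250

F = 0.425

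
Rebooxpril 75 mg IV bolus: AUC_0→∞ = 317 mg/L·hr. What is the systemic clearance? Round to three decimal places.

CL = Dose_iv / AUC_0→∞
   = 75 / 317 = 0.236593 L/hr

CL = 0.237 L/hr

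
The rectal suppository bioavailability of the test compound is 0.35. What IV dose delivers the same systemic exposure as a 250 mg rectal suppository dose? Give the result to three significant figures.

Systemic exposure from an extravascular dose = F × D_ev, so the equivalent IV dose is F × D_ev.
D_iv = F × D_ev = 0.35 × 250 = 87.5 mg

D_iv = 87.5 mg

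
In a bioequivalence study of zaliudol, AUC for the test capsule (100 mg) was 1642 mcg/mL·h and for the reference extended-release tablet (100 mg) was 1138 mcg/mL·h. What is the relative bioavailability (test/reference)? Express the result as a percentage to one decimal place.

F_rel = 144.3%

F_rel = (AUC_test/D_test) / (AUC_ref/D_ref)
      = (1642/100) / (1138/100)
      = 16.42 / 11.38 = 1.4429 = 144.29%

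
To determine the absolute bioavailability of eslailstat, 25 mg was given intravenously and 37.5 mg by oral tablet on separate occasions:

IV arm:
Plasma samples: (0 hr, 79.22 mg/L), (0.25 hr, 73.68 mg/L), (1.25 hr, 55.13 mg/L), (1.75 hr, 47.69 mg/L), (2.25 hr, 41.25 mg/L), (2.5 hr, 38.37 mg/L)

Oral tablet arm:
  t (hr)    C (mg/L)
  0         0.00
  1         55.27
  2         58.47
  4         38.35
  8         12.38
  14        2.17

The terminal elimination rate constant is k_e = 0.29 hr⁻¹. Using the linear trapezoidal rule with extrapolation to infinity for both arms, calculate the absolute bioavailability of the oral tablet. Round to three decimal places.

Trapezoidal AUC_0→2.5 (IV):
  [0→0.25]: (79.22+73.68)/2 × 0.25 = 19.1125
  [0.25→1.25]: (73.68+55.13)/2 × 1 = 64.405
  [1.25→1.75]: (55.13+47.69)/2 × 0.5 = 25.705
  [1.75→2.25]: (47.69+41.25)/2 × 0.5 = 22.235
  [2.25→2.5]: (41.25+38.37)/2 × 0.25 = 9.9525
  Sum = 141.41 mg/L·hr
IV tail: 38.37/0.29 = 132.310; AUC_iv,0→∞ = 141.41 + 132.310 = 273.72 mg/L·hr
Trapezoidal AUC_0→14 (oral tablet):
  [0→1]: (0.00+55.27)/2 × 1 = 27.635
  [1→2]: (55.27+58.47)/2 × 1 = 56.87
  [2→4]: (58.47+38.35)/2 × 2 = 96.82
  [4→8]: (38.35+12.38)/2 × 4 = 101.46
  [8→14]: (12.38+2.17)/2 × 6 = 43.65
  Sum = 326.435 mg/L·hr
oral tablet tail: 2.17/0.29 = 7.483; AUC_ev,0→∞ = 326.435 + 7.483 = 333.918 mg/L·hr
F = (AUC_ev/D_ev)/(AUC_iv/D_iv) = (333.918/37.5)/(273.72/25) = 8.90448/10.9488 = 0.8133

F = 0.813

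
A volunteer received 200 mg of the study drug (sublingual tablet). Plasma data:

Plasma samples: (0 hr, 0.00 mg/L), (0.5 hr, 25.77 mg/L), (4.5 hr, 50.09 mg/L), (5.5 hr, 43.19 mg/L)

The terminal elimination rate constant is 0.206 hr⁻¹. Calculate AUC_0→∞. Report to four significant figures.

AUC = 414.5 mg/L·hr

Trapezoidal AUC_0→5.5:
  [0→0.5]: (0.00+25.77)/2 × 0.5 = 6.4425
  [0.5→4.5]: (25.77+50.09)/2 × 4 = 151.72
  [4.5→5.5]: (50.09+43.19)/2 × 1 = 46.64
  Sum = 204.8025 mg/L·hr
Extrapolated tail: C_last / k_e = 43.19 / 0.206 = 209.660
AUC_0→∞ = 204.8025 + 209.660 = 414.4625 mg/L·hr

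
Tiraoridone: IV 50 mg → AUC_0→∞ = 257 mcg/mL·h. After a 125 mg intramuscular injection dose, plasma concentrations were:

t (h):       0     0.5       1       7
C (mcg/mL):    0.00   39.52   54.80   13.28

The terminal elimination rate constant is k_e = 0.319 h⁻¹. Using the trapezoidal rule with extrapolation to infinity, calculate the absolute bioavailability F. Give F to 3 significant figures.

Trapezoidal AUC_0→7 (intramuscular injection):
  [0→0.5]: (0.00+39.52)/2 × 0.5 = 9.88
  [0.5→1]: (39.52+54.80)/2 × 0.5 = 23.58
  [1→7]: (54.80+13.28)/2 × 6 = 204.24
  Sum = 237.7 mcg/mL·h
Tail: C_last/k_e = 13.28/0.319 = 41.630
AUC_0→∞ (intramuscular injection) = 237.7 + 41.630 = 279.33 mcg/mL·h
F = (AUC_ev/D_ev)/(AUC_iv/D_iv) = (279.33/125)/(257/50) = 2.23464/5.14 = 0.4348

F = 0.435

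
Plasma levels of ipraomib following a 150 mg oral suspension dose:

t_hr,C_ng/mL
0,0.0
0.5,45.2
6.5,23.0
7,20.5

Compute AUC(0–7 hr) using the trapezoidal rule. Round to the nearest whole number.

AUC = 227 ng/mL·hr

Trapezoidal AUC_0→7:
  [0→0.5]: (0.0+45.2)/2 × 0.5 = 11.3
  [0.5→6.5]: (45.2+23.0)/2 × 6 = 204.6
  [6.5→7]: (23.0+20.5)/2 × 0.5 = 10.875
  Sum = 226.775 ng/mL·hr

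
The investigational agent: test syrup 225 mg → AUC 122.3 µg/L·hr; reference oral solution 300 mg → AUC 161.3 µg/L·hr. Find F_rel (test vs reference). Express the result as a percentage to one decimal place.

F_rel = 101.1%

F_rel = (AUC_test/D_test) / (AUC_ref/D_ref)
      = (122.3/225) / (161.3/300)
      = 0.543556 / 0.537667 = 1.0110 = 101.10%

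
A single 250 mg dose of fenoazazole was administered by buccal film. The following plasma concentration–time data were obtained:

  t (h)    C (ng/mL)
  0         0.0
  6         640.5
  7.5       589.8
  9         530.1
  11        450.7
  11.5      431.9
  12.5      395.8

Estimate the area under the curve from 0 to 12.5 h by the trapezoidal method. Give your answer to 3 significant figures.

Trapezoidal AUC_0→12.5:
  [0→6]: (0.0+640.5)/2 × 6 = 1921.5
  [6→7.5]: (640.5+589.8)/2 × 1.5 = 922.725
  [7.5→9]: (589.8+530.1)/2 × 1.5 = 839.925
  [9→11]: (530.1+450.7)/2 × 2 = 980.8
  [11→11.5]: (450.7+431.9)/2 × 0.5 = 220.65
  [11.5→12.5]: (431.9+395.8)/2 × 1 = 413.85
  Sum = 5299.45 ng/mL·h

AUC = 5300 ng/mL·h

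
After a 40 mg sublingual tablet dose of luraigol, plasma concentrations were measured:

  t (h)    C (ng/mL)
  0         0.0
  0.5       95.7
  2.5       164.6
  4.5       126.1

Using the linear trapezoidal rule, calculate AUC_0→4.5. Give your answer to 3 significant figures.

AUC = 575 ng/mL·h

Trapezoidal AUC_0→4.5:
  [0→0.5]: (0.0+95.7)/2 × 0.5 = 23.925
  [0.5→2.5]: (95.7+164.6)/2 × 2 = 260.3
  [2.5→4.5]: (164.6+126.1)/2 × 2 = 290.7
  Sum = 574.925 ng/mL·h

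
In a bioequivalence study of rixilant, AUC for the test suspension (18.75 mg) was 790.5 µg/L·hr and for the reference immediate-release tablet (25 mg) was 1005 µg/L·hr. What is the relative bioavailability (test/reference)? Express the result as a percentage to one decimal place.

F_rel = 104.9%

F_rel = (AUC_test/D_test) / (AUC_ref/D_ref)
      = (790.5/18.75) / (1005/25)
      = 42.16 / 40.2 = 1.0488 = 104.88%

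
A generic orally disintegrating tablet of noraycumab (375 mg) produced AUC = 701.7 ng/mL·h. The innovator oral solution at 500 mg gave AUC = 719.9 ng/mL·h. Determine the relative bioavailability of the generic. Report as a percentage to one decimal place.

F_rel = 130.0%

F_rel = (AUC_test/D_test) / (AUC_ref/D_ref)
      = (701.7/375) / (719.9/500)
      = 1.8712 / 1.4398 = 1.2996 = 129.96%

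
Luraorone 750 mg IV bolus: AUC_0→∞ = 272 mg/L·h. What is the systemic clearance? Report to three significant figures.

CL = Dose_iv / AUC_0→∞
   = 750 / 272 = 2.75735 L/h

CL = 2.76 L/h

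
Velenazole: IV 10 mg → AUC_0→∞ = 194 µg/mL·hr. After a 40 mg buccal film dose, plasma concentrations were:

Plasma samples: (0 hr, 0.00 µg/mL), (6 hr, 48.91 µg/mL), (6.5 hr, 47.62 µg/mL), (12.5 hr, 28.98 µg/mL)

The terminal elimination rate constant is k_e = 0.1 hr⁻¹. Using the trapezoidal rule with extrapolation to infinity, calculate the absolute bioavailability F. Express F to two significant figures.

F = 0.89

Trapezoidal AUC_0→12.5 (buccal film):
  [0→6]: (0.00+48.91)/2 × 6 = 146.73
  [6→6.5]: (48.91+47.62)/2 × 0.5 = 24.1325
  [6.5→12.5]: (47.62+28.98)/2 × 6 = 229.8
  Sum = 400.6625 µg/mL·hr
Tail: C_last/k_e = 28.98/0.1 = 289.800
AUC_0→∞ (buccal film) = 400.6625 + 289.800 = 690.4625 µg/mL·hr
F = (AUC_ev/D_ev)/(AUC_iv/D_iv) = (690.4625/40)/(194/10) = 17.2616/19.4 = 0.8898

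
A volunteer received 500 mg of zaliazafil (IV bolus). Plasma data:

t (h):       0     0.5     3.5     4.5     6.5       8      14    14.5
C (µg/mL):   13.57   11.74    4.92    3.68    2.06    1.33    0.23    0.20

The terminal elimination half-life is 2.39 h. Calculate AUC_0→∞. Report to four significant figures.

AUC = 49.38 µg/mL·h

Trapezoidal AUC_0→14.5:
  [0→0.5]: (13.57+11.74)/2 × 0.5 = 6.3275
  [0.5→3.5]: (11.74+4.92)/2 × 3 = 24.99
  [3.5→4.5]: (4.92+3.68)/2 × 1 = 4.3
  [4.5→6.5]: (3.68+2.06)/2 × 2 = 5.74
  [6.5→8]: (2.06+1.33)/2 × 1.5 = 2.5425
  [8→14]: (1.33+0.23)/2 × 6 = 4.68
  [14→14.5]: (0.23+0.20)/2 × 0.5 = 0.1075
  Sum = 48.6875 µg/mL·h
k_e = ln2 / t½ = 0.693147 / 2.39 = 0.2900 h^-1
Extrapolated tail: C_last / k_e = 0.20 / 0.29 = 0.690
AUC_0→∞ = 48.6875 + 0.690 = 49.3775 µg/mL·h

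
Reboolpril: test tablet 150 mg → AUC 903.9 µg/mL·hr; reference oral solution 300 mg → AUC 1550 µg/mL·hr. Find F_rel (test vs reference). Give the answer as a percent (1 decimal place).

F_rel = 116.6%

F_rel = (AUC_test/D_test) / (AUC_ref/D_ref)
      = (903.9/150) / (1550/300)
      = 6.026 / 5.16667 = 1.1663 = 116.63%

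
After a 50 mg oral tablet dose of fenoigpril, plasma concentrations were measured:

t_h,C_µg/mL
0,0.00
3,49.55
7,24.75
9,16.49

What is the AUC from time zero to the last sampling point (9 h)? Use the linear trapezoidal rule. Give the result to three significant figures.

AUC = 264 µg/mL·h

Trapezoidal AUC_0→9:
  [0→3]: (0.00+49.55)/2 × 3 = 74.325
  [3→7]: (49.55+24.75)/2 × 4 = 148.6
  [7→9]: (24.75+16.49)/2 × 2 = 41.24
  Sum = 264.165 µg/mL·h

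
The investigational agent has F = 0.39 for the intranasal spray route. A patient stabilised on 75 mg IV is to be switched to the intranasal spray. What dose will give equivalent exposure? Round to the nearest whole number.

For equal systemic exposure: F × D_ev = D_iv
D_ev = D_iv / F = 75 / 0.39 = 192.308 mg

D_intranasal = 192 mg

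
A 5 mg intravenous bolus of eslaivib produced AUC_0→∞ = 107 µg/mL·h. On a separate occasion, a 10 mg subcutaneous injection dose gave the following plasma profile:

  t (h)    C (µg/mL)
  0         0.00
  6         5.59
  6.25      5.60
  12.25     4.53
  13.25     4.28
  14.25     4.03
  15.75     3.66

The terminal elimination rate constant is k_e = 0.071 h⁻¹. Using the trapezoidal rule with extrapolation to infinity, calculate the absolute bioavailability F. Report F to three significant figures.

F = 0.535

Trapezoidal AUC_0→15.75 (subcutaneous injection):
  [0→6]: (0.00+5.59)/2 × 6 = 16.77
  [6→6.25]: (5.59+5.60)/2 × 0.25 = 1.39875
  [6.25→12.25]: (5.60+4.53)/2 × 6 = 30.39
  [12.25→13.25]: (4.53+4.28)/2 × 1 = 4.405
  [13.25→14.25]: (4.28+4.03)/2 × 1 = 4.155
  [14.25→15.75]: (4.03+3.66)/2 × 1.5 = 5.7675
  Sum = 62.88625 µg/mL·h
Tail: C_last/k_e = 3.66/0.071 = 51.549
AUC_0→∞ (subcutaneous injection) = 62.88625 + 51.549 = 114.43525 µg/mL·h
F = (AUC_ev/D_ev)/(AUC_iv/D_iv) = (114.43525/10)/(107/5) = 11.443525/21.4 = 0.5347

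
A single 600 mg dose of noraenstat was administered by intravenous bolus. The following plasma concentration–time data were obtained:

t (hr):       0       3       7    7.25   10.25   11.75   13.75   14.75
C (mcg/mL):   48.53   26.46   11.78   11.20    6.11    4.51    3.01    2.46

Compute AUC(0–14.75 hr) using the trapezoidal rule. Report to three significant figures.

AUC = 236 mcg/mL·hr

Trapezoidal AUC_0→14.75:
  [0→3]: (48.53+26.46)/2 × 3 = 112.485
  [3→7]: (26.46+11.78)/2 × 4 = 76.48
  [7→7.25]: (11.78+11.20)/2 × 0.25 = 2.8725
  [7.25→10.25]: (11.20+6.11)/2 × 3 = 25.965
  [10.25→11.75]: (6.11+4.51)/2 × 1.5 = 7.965
  [11.75→13.75]: (4.51+3.01)/2 × 2 = 7.52
  [13.75→14.75]: (3.01+2.46)/2 × 1 = 2.735
  Sum = 236.0225 mcg/mL·hr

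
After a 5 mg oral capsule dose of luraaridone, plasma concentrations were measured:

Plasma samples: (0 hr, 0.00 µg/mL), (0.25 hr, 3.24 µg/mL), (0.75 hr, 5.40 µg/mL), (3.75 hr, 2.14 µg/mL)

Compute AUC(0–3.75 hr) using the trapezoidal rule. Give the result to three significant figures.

Trapezoidal AUC_0→3.75:
  [0→0.25]: (0.00+3.24)/2 × 0.25 = 0.405
  [0.25→0.75]: (3.24+5.40)/2 × 0.5 = 2.16
  [0.75→3.75]: (5.40+2.14)/2 × 3 = 11.31
  Sum = 13.875 µg/mL·hr

AUC = 13.9 µg/mL·hr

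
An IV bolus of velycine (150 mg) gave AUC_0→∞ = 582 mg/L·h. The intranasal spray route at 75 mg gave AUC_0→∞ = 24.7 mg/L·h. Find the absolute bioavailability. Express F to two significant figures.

F = 0.085

F = (AUC_ev / D_ev) / (AUC_iv / D_iv)
  = (24.7/75) / (582/150)
  = 0.329333 / 3.88 = 0.0849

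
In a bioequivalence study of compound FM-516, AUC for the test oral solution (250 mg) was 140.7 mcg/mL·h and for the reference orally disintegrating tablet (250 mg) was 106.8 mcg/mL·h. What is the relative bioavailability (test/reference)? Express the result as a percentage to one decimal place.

F_rel = 131.7%

F_rel = (AUC_test/D_test) / (AUC_ref/D_ref)
      = (140.7/250) / (106.8/250)
      = 0.5628 / 0.4272 = 1.3174 = 131.74%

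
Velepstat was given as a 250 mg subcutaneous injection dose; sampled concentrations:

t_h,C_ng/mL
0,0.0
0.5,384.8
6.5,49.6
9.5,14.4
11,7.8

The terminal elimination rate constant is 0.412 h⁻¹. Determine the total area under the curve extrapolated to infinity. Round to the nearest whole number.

Trapezoidal AUC_0→11:
  [0→0.5]: (0.0+384.8)/2 × 0.5 = 96.2
  [0.5→6.5]: (384.8+49.6)/2 × 6 = 1303.2
  [6.5→9.5]: (49.6+14.4)/2 × 3 = 96.0
  [9.5→11]: (14.4+7.8)/2 × 1.5 = 16.65
  Sum = 1512.05 ng/mL·h
Extrapolated tail: C_last / k_e = 7.8 / 0.412 = 18.932
AUC_0→∞ = 1512.05 + 18.932 = 1530.982 ng/mL·h

AUC = 1531 ng/mL·h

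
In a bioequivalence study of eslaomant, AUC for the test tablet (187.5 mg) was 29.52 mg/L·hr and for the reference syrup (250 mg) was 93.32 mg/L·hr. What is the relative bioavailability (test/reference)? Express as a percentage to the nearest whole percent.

F_rel = 42%

F_rel = (AUC_test/D_test) / (AUC_ref/D_ref)
      = (29.52/187.5) / (93.32/250)
      = 0.15744 / 0.37328 = 0.4218 = 42.18%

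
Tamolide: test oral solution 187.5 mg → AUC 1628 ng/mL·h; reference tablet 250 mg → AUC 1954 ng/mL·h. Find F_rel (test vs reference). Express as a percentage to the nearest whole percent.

F_rel = 111%

F_rel = (AUC_test/D_test) / (AUC_ref/D_ref)
      = (1628/187.5) / (1954/250)
      = 8.68267 / 7.816 = 1.1109 = 111.09%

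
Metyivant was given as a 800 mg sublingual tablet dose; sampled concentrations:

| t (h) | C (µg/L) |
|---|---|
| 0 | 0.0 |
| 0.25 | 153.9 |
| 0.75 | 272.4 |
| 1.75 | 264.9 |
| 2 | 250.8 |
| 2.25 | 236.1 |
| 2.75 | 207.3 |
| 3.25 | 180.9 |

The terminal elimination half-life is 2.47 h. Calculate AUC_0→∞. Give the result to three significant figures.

Trapezoidal AUC_0→3.25:
  [0→0.25]: (0.0+153.9)/2 × 0.25 = 19.2375
  [0.25→0.75]: (153.9+272.4)/2 × 0.5 = 106.575
  [0.75→1.75]: (272.4+264.9)/2 × 1 = 268.65
  [1.75→2]: (264.9+250.8)/2 × 0.25 = 64.4625
  [2→2.25]: (250.8+236.1)/2 × 0.25 = 60.8625
  [2.25→2.75]: (236.1+207.3)/2 × 0.5 = 110.85
  [2.75→3.25]: (207.3+180.9)/2 × 0.5 = 97.05
  Sum = 727.6875 µg/L·h
k_e = ln2 / t½ = 0.693147 / 2.47 = 0.2806 h^-1
Extrapolated tail: C_last / k_e = 180.9 / 0.2806 = 644.690
AUC_0→∞ = 727.6875 + 644.690 = 1372.3775 µg/L·h

AUC = 1370 µg/L·h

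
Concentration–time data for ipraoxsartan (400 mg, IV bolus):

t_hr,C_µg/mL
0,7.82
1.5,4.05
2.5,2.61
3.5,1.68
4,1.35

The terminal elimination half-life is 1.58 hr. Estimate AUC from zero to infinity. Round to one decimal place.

Trapezoidal AUC_0→4:
  [0→1.5]: (7.82+4.05)/2 × 1.5 = 8.9025
  [1.5→2.5]: (4.05+2.61)/2 × 1 = 3.33
  [2.5→3.5]: (2.61+1.68)/2 × 1 = 2.145
  [3.5→4]: (1.68+1.35)/2 × 0.5 = 0.7575
  Sum = 15.135 µg/mL·hr
k_e = ln2 / t½ = 0.693147 / 1.58 = 0.4387 hr^-1
Extrapolated tail: C_last / k_e = 1.35 / 0.4387 = 3.077
AUC_0→∞ = 15.135 + 3.077 = 18.212 µg/mL·hr

AUC = 18.2 µg/mL·hr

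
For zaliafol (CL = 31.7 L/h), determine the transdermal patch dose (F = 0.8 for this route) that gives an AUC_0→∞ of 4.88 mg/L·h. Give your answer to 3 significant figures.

Dose = 193 mg

Dose = CL × AUC_0→∞ / F
     = 31.7 × 4.88 / 0.8 = 193.37 mg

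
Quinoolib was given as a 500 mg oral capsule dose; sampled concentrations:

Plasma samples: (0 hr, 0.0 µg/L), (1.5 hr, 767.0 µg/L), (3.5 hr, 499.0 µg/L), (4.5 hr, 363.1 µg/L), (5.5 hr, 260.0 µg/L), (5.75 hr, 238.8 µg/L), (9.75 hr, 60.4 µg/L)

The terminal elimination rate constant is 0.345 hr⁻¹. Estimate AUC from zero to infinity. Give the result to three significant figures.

AUC = 3420 µg/L·hr

Trapezoidal AUC_0→9.75:
  [0→1.5]: (0.0+767.0)/2 × 1.5 = 575.25
  [1.5→3.5]: (767.0+499.0)/2 × 2 = 1266.0
  [3.5→4.5]: (499.0+363.1)/2 × 1 = 431.05
  [4.5→5.5]: (363.1+260.0)/2 × 1 = 311.55
  [5.5→5.75]: (260.0+238.8)/2 × 0.25 = 62.35
  [5.75→9.75]: (238.8+60.4)/2 × 4 = 598.4
  Sum = 3244.6 µg/L·hr
Extrapolated tail: C_last / k_e = 60.4 / 0.345 = 175.072
AUC_0→∞ = 3244.6 + 175.072 = 3419.672 µg/L·hr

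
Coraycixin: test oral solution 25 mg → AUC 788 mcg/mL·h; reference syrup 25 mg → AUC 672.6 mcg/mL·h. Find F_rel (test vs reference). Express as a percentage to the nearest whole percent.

F_rel = 117%

F_rel = (AUC_test/D_test) / (AUC_ref/D_ref)
      = (788/25) / (672.6/25)
      = 31.52 / 26.904 = 1.1716 = 117.16%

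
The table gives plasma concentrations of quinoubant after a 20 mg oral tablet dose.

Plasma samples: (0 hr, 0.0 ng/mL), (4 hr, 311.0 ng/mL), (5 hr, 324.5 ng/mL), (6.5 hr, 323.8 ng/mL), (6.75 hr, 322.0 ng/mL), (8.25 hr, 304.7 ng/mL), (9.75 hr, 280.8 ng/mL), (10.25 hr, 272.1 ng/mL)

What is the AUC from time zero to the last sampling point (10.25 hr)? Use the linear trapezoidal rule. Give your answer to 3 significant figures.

AUC = 2550 ng/mL·hr

Trapezoidal AUC_0→10.25:
  [0→4]: (0.0+311.0)/2 × 4 = 622.0
  [4→5]: (311.0+324.5)/2 × 1 = 317.75
  [5→6.5]: (324.5+323.8)/2 × 1.5 = 486.225
  [6.5→6.75]: (323.8+322.0)/2 × 0.25 = 80.725
  [6.75→8.25]: (322.0+304.7)/2 × 1.5 = 470.025
  [8.25→9.75]: (304.7+280.8)/2 × 1.5 = 439.125
  [9.75→10.25]: (280.8+272.1)/2 × 0.5 = 138.225
  Sum = 2554.075 ng/mL·hr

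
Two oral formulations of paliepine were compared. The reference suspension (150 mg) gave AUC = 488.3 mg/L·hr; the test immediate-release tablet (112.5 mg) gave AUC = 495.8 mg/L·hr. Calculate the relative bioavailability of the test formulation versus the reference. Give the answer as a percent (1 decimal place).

F_rel = (AUC_test/D_test) / (AUC_ref/D_ref)
      = (495.8/112.5) / (488.3/150)
      = 4.40711 / 3.25533 = 1.3538 = 135.38%

F_rel = 135.4%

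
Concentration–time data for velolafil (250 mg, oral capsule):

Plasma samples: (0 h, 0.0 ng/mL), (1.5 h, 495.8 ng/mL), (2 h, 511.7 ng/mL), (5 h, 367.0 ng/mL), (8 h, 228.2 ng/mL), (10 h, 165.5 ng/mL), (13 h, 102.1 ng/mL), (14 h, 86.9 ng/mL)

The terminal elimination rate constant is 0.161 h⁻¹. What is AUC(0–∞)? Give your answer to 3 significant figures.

Trapezoidal AUC_0→14:
  [0→1.5]: (0.0+495.8)/2 × 1.5 = 371.85
  [1.5→2]: (495.8+511.7)/2 × 0.5 = 251.875
  [2→5]: (511.7+367.0)/2 × 3 = 1318.05
  [5→8]: (367.0+228.2)/2 × 3 = 892.8
  [8→10]: (228.2+165.5)/2 × 2 = 393.7
  [10→13]: (165.5+102.1)/2 × 3 = 401.4
  [13→14]: (102.1+86.9)/2 × 1 = 94.5
  Sum = 3724.175 ng/mL·h
Extrapolated tail: C_last / k_e = 86.9 / 0.161 = 539.752
AUC_0→∞ = 3724.175 + 539.752 = 4263.927 ng/mL·h

AUC = 4260 ng/mL·h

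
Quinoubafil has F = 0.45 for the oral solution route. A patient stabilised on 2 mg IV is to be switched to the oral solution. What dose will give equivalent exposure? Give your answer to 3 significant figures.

For equal systemic exposure: F × D_ev = D_iv
D_ev = D_iv / F = 2 / 0.45 = 4.44444 mg

D_oral = 4.44 mg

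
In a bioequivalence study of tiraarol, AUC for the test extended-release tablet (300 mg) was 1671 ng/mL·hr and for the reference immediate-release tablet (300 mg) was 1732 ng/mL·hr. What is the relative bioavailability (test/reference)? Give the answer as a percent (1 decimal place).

F_rel = 96.5%

F_rel = (AUC_test/D_test) / (AUC_ref/D_ref)
      = (1671/300) / (1732/300)
      = 5.57 / 5.77333 = 0.9648 = 96.48%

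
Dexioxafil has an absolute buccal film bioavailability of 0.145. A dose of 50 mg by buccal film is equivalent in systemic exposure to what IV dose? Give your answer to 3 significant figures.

Systemic exposure from an extravascular dose = F × D_ev, so the equivalent IV dose is F × D_ev.
D_iv = F × D_ev = 0.145 × 50 = 7.25 mg

D_iv = 7.25 mg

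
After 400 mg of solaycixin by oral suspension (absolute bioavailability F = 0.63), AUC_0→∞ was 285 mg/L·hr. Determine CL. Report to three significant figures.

CL = F × Dose / AUC_0→∞
   = 0.63 × 400 / 285 = 0.884211 L/hr

CL = 0.884 L/hr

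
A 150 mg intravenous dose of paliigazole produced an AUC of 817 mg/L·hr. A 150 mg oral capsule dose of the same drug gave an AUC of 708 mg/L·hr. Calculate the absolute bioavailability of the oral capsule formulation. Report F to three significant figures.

F = (AUC_ev / D_ev) / (AUC_iv / D_iv)
  = (708/150) / (817/150)
  = 4.72 / 5.44667 = 0.8666

F = 0.867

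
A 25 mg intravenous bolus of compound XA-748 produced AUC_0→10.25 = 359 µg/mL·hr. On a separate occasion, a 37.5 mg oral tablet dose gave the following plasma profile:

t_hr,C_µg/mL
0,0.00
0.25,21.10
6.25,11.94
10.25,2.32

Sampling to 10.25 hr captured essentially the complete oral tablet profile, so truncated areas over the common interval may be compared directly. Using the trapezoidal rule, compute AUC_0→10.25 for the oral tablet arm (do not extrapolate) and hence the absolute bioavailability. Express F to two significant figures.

Trapezoidal AUC_0→10.25 (oral tablet):
  [0→0.25]: (0.00+21.10)/2 × 0.25 = 2.6375
  [0.25→6.25]: (21.10+11.94)/2 × 6 = 99.12
  [6.25→10.25]: (11.94+2.32)/2 × 4 = 28.52
  Sum = 130.2775 µg/mL·hr
F = (AUC_ev/D_ev)/(AUC_iv/D_iv) = (130.2775/37.5)/(359/25) = 3.47407/14.36 = 0.2419

F = 0.24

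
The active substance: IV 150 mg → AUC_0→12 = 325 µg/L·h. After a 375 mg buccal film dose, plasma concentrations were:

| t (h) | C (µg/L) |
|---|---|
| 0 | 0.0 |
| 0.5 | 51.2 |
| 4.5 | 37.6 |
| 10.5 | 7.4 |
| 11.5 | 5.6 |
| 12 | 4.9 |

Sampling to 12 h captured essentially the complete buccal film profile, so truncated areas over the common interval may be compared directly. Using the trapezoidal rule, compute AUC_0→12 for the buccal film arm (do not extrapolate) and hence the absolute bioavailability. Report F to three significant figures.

F = 0.412

Trapezoidal AUC_0→12 (buccal film):
  [0→0.5]: (0.0+51.2)/2 × 0.5 = 12.8
  [0.5→4.5]: (51.2+37.6)/2 × 4 = 177.6
  [4.5→10.5]: (37.6+7.4)/2 × 6 = 135.0
  [10.5→11.5]: (7.4+5.6)/2 × 1 = 6.5
  [11.5→12]: (5.6+4.9)/2 × 0.5 = 2.625
  Sum = 334.525 µg/L·h
F = (AUC_ev/D_ev)/(AUC_iv/D_iv) = (334.525/375)/(325/150) = 0.892067/2.16667 = 0.4117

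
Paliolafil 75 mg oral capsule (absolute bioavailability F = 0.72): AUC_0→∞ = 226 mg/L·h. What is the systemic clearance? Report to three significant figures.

CL = F × Dose / AUC_0→∞
   = 0.72 × 75 / 226 = 0.238938 L/h

CL = 0.239 L/h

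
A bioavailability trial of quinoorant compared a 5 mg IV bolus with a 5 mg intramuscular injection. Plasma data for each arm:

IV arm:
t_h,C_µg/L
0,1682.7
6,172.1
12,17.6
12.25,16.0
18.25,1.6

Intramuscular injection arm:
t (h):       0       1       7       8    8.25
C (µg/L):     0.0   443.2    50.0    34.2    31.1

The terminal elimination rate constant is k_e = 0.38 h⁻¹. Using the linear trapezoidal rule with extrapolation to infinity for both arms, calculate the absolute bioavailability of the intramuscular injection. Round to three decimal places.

Trapezoidal AUC_0→18.25 (IV):
  [0→6]: (1682.7+172.1)/2 × 6 = 5564.4
  [6→12]: (172.1+17.6)/2 × 6 = 569.1
  [12→12.25]: (17.6+16.0)/2 × 0.25 = 4.2
  [12.25→18.25]: (16.0+1.6)/2 × 6 = 52.8
  Sum = 6190.5 µg/L·h
IV tail: 1.6/0.38 = 4.211; AUC_iv,0→∞ = 6190.5 + 4.211 = 6194.711 µg/L·h
Trapezoidal AUC_0→8.25 (intramuscular injection):
  [0→1]: (0.0+443.2)/2 × 1 = 221.6
  [1→7]: (443.2+50.0)/2 × 6 = 1479.6
  [7→8]: (50.0+34.2)/2 × 1 = 42.1
  [8→8.25]: (34.2+31.1)/2 × 0.25 = 8.1625
  Sum = 1751.4625 µg/L·h
intramuscular injection tail: 31.1/0.38 = 81.842; AUC_ev,0→∞ = 1751.4625 + 81.842 = 1833.3045 µg/L·h
F = (AUC_ev/D_ev)/(AUC_iv/D_iv) = (1833.3045/5)/(6194.711/5) = 366.6609/1238.9422 = 0.2959

F = 0.296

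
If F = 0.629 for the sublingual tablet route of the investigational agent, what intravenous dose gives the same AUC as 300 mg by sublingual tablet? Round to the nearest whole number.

Systemic exposure from an extravascular dose = F × D_ev, so the equivalent IV dose is F × D_ev.
D_iv = F × D_ev = 0.629 × 300 = 188.7 mg

D_iv = 189 mg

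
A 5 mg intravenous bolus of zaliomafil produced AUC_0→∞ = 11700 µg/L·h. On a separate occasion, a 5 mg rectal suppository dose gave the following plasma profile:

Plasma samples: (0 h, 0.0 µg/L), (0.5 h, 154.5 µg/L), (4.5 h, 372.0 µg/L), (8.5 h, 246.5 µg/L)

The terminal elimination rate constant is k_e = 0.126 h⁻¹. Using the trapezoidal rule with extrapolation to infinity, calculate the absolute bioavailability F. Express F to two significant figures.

F = 0.37

Trapezoidal AUC_0→8.5 (rectal suppository):
  [0→0.5]: (0.0+154.5)/2 × 0.5 = 38.625
  [0.5→4.5]: (154.5+372.0)/2 × 4 = 1053.0
  [4.5→8.5]: (372.0+246.5)/2 × 4 = 1237.0
  Sum = 2328.625 µg/L·h
Tail: C_last/k_e = 246.5/0.126 = 1956.349
AUC_0→∞ (rectal suppository) = 2328.625 + 1956.349 = 4284.974 µg/L·h
F = (AUC_ev/D_ev)/(AUC_iv/D_iv) = (4284.974/5)/(11700/5) = 856.9948/2340 = 0.3662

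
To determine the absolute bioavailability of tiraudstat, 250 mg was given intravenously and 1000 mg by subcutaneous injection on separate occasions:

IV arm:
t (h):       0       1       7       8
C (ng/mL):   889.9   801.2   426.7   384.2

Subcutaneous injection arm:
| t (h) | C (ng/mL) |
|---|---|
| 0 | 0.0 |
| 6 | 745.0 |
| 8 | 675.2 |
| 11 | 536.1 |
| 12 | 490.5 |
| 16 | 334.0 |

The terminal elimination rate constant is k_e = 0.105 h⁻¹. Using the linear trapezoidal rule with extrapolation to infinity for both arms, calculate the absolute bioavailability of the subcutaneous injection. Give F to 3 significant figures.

Trapezoidal AUC_0→8 (IV):
  [0→1]: (889.9+801.2)/2 × 1 = 845.55
  [1→7]: (801.2+426.7)/2 × 6 = 3683.7
  [7→8]: (426.7+384.2)/2 × 1 = 405.45
  Sum = 4934.7 ng/mL·h
IV tail: 384.2/0.105 = 3659.048; AUC_iv,0→∞ = 4934.7 + 3659.048 = 8593.748 ng/mL·h
Trapezoidal AUC_0→16 (subcutaneous injection):
  [0→6]: (0.0+745.0)/2 × 6 = 2235.0
  [6→8]: (745.0+675.2)/2 × 2 = 1420.2
  [8→11]: (675.2+536.1)/2 × 3 = 1816.95
  [11→12]: (536.1+490.5)/2 × 1 = 513.3
  [12→16]: (490.5+334.0)/2 × 4 = 1649.0
  Sum = 7634.45 ng/mL·h
subcutaneous injection tail: 334.0/0.105 = 3180.952; AUC_ev,0→∞ = 7634.45 + 3180.952 = 10815.402 ng/mL·h
F = (AUC_ev/D_ev)/(AUC_iv/D_iv) = (10815.402/1000)/(8593.748/250) = 10.815402/34.374992 = 0.3146

F = 0.315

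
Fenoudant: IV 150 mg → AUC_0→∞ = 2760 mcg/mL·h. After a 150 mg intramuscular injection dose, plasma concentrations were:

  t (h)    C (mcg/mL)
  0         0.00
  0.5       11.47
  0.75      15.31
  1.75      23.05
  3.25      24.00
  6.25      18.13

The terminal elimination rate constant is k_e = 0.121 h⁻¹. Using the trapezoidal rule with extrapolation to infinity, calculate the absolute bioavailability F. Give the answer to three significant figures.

Trapezoidal AUC_0→6.25 (intramuscular injection):
  [0→0.5]: (0.00+11.47)/2 × 0.5 = 2.8675
  [0.5→0.75]: (11.47+15.31)/2 × 0.25 = 3.3475
  [0.75→1.75]: (15.31+23.05)/2 × 1 = 19.18
  [1.75→3.25]: (23.05+24.00)/2 × 1.5 = 35.2875
  [3.25→6.25]: (24.00+18.13)/2 × 3 = 63.195
  Sum = 123.8775 mcg/mL·h
Tail: C_last/k_e = 18.13/0.121 = 149.835
AUC_0→∞ (intramuscular injection) = 123.8775 + 149.835 = 273.7125 mcg/mL·h
F = (AUC_ev/D_ev)/(AUC_iv/D_iv) = (273.7125/150)/(2760/150) = 1.82475/18.4 = 0.0992

F = 0.0992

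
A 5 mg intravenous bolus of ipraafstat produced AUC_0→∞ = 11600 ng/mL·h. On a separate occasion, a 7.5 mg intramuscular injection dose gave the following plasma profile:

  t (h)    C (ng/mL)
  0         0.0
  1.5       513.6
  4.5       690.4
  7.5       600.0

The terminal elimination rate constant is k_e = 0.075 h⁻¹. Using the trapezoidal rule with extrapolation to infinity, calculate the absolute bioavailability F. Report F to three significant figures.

F = 0.697

Trapezoidal AUC_0→7.5 (intramuscular injection):
  [0→1.5]: (0.0+513.6)/2 × 1.5 = 385.2
  [1.5→4.5]: (513.6+690.4)/2 × 3 = 1806.0
  [4.5→7.5]: (690.4+600.0)/2 × 3 = 1935.6
  Sum = 4126.8 ng/mL·h
Tail: C_last/k_e = 600.0/0.075 = 8000.000
AUC_0→∞ (intramuscular injection) = 4126.8 + 8000.000 = 12126.8 ng/mL·h
F = (AUC_ev/D_ev)/(AUC_iv/D_iv) = (12126.8/7.5)/(11600/5) = 1616.91/2320 = 0.6969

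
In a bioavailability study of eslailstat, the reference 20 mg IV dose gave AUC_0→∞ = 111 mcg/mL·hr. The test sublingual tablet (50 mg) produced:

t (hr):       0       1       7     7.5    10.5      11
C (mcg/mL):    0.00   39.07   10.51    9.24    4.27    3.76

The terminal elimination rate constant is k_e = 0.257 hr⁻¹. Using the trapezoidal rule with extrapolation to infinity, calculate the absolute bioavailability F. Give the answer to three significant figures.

Trapezoidal AUC_0→11 (sublingual tablet):
  [0→1]: (0.00+39.07)/2 × 1 = 19.535
  [1→7]: (39.07+10.51)/2 × 6 = 148.74
  [7→7.5]: (10.51+9.24)/2 × 0.5 = 4.9375
  [7.5→10.5]: (9.24+4.27)/2 × 3 = 20.265
  [10.5→11]: (4.27+3.76)/2 × 0.5 = 2.0075
  Sum = 195.485 mcg/mL·hr
Tail: C_last/k_e = 3.76/0.257 = 14.630
AUC_0→∞ (sublingual tablet) = 195.485 + 14.630 = 210.115 mcg/mL·hr
F = (AUC_ev/D_ev)/(AUC_iv/D_iv) = (210.115/50)/(111/20) = 4.2023/5.55 = 0.7572

F = 0.757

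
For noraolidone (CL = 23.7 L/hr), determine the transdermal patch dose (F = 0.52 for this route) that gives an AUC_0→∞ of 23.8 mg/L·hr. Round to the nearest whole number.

Dose = 1085 mg

Dose = CL × AUC_0→∞ / F
     = 23.7 × 23.8 / 0.52 = 1084.73 mg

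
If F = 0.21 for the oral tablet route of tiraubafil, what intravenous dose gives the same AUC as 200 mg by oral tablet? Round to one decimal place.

D_iv = 42.0 mg

Systemic exposure from an extravascular dose = F × D_ev, so the equivalent IV dose is F × D_ev.
D_iv = F × D_ev = 0.21 × 200 = 42 mg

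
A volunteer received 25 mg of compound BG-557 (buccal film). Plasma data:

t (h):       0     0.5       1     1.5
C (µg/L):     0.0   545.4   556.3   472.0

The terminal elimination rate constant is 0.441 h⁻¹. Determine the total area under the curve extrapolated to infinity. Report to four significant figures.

Trapezoidal AUC_0→1.5:
  [0→0.5]: (0.0+545.4)/2 × 0.5 = 136.35
  [0.5→1]: (545.4+556.3)/2 × 0.5 = 275.425
  [1→1.5]: (556.3+472.0)/2 × 0.5 = 257.075
  Sum = 668.85 µg/L·h
Extrapolated tail: C_last / k_e = 472.0 / 0.441 = 1070.295
AUC_0→∞ = 668.85 + 1070.295 = 1739.145 µg/L·h

AUC = 1739 µg/L·h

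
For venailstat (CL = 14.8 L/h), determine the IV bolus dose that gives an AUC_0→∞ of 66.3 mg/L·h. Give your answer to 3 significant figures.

Dose = 981 mg

Dose_iv = CL × AUC_0→∞
     = 14.8 × 66.3 = 981.24 mg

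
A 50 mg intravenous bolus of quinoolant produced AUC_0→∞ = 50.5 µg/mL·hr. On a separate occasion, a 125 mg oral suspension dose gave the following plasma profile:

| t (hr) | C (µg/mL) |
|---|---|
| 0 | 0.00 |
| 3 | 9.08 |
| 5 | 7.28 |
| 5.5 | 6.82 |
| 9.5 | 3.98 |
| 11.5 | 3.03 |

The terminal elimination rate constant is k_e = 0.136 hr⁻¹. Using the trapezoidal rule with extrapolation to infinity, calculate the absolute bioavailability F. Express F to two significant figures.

F = 0.67

Trapezoidal AUC_0→11.5 (oral suspension):
  [0→3]: (0.00+9.08)/2 × 3 = 13.62
  [3→5]: (9.08+7.28)/2 × 2 = 16.36
  [5→5.5]: (7.28+6.82)/2 × 0.5 = 3.525
  [5.5→9.5]: (6.82+3.98)/2 × 4 = 21.6
  [9.5→11.5]: (3.98+3.03)/2 × 2 = 7.01
  Sum = 62.115 µg/mL·hr
Tail: C_last/k_e = 3.03/0.136 = 22.279
AUC_0→∞ (oral suspension) = 62.115 + 22.279 = 84.394 µg/mL·hr
F = (AUC_ev/D_ev)/(AUC_iv/D_iv) = (84.394/125)/(50.5/50) = 0.675152/1.01 = 0.6685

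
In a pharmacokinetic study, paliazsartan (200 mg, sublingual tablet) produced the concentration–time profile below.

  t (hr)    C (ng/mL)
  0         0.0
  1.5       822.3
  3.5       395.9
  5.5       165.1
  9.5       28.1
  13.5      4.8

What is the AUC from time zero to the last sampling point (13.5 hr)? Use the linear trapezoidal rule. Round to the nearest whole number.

AUC = 2848 ng/mL·hr

Trapezoidal AUC_0→13.5:
  [0→1.5]: (0.0+822.3)/2 × 1.5 = 616.725
  [1.5→3.5]: (822.3+395.9)/2 × 2 = 1218.2
  [3.5→5.5]: (395.9+165.1)/2 × 2 = 561.0
  [5.5→9.5]: (165.1+28.1)/2 × 4 = 386.4
  [9.5→13.5]: (28.1+4.8)/2 × 4 = 65.8
  Sum = 2848.125 ng/mL·hr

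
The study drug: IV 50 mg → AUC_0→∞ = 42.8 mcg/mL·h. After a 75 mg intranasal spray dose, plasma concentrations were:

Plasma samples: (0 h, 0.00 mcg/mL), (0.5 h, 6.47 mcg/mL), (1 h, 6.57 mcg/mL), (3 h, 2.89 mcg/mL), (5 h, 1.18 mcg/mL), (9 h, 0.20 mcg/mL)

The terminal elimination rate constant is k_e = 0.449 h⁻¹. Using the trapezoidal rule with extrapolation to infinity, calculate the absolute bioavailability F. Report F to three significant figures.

Trapezoidal AUC_0→9 (intranasal spray):
  [0→0.5]: (0.00+6.47)/2 × 0.5 = 1.6175
  [0.5→1]: (6.47+6.57)/2 × 0.5 = 3.26
  [1→3]: (6.57+2.89)/2 × 2 = 9.46
  [3→5]: (2.89+1.18)/2 × 2 = 4.07
  [5→9]: (1.18+0.20)/2 × 4 = 2.76
  Sum = 21.1675 mcg/mL·h
Tail: C_last/k_e = 0.20/0.449 = 0.445
AUC_0→∞ (intranasal spray) = 21.1675 + 0.445 = 21.6125 mcg/mL·h
F = (AUC_ev/D_ev)/(AUC_iv/D_iv) = (21.6125/75)/(42.8/50) = 0.288167/0.856 = 0.3366

F = 0.337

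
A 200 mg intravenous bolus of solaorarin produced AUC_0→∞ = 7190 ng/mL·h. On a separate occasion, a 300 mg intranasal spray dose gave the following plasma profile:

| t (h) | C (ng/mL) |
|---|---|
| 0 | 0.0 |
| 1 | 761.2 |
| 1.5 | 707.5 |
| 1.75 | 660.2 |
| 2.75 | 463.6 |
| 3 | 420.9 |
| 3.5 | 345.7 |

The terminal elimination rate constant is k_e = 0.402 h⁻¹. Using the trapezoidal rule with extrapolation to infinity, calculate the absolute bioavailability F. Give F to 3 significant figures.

Trapezoidal AUC_0→3.5 (intranasal spray):
  [0→1]: (0.0+761.2)/2 × 1 = 380.6
  [1→1.5]: (761.2+707.5)/2 × 0.5 = 367.175
  [1.5→1.75]: (707.5+660.2)/2 × 0.25 = 170.9625
  [1.75→2.75]: (660.2+463.6)/2 × 1 = 561.9
  [2.75→3]: (463.6+420.9)/2 × 0.25 = 110.5625
  [3→3.5]: (420.9+345.7)/2 × 0.5 = 191.65
  Sum = 1782.85 ng/mL·h
Tail: C_last/k_e = 345.7/0.402 = 859.950
AUC_0→∞ (intranasal spray) = 1782.85 + 859.950 = 2642.8 ng/mL·h
F = (AUC_ev/D_ev)/(AUC_iv/D_iv) = (2642.8/300)/(7190/200) = 8.80933/35.95 = 0.2450

F = 0.245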